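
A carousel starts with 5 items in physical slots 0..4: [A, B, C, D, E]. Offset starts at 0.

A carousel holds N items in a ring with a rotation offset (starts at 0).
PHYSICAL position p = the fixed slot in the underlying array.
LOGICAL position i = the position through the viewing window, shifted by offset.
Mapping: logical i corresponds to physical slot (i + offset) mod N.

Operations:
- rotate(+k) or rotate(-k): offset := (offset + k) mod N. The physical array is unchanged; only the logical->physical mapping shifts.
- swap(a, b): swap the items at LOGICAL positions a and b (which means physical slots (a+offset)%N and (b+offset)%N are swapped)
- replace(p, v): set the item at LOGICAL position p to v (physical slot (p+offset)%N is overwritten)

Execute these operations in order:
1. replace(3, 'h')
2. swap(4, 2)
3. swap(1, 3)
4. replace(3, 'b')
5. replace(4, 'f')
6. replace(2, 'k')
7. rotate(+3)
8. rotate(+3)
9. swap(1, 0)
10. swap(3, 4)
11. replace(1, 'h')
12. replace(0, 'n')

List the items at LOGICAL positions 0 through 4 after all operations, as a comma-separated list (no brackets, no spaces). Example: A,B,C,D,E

After op 1 (replace(3, 'h')): offset=0, physical=[A,B,C,h,E], logical=[A,B,C,h,E]
After op 2 (swap(4, 2)): offset=0, physical=[A,B,E,h,C], logical=[A,B,E,h,C]
After op 3 (swap(1, 3)): offset=0, physical=[A,h,E,B,C], logical=[A,h,E,B,C]
After op 4 (replace(3, 'b')): offset=0, physical=[A,h,E,b,C], logical=[A,h,E,b,C]
After op 5 (replace(4, 'f')): offset=0, physical=[A,h,E,b,f], logical=[A,h,E,b,f]
After op 6 (replace(2, 'k')): offset=0, physical=[A,h,k,b,f], logical=[A,h,k,b,f]
After op 7 (rotate(+3)): offset=3, physical=[A,h,k,b,f], logical=[b,f,A,h,k]
After op 8 (rotate(+3)): offset=1, physical=[A,h,k,b,f], logical=[h,k,b,f,A]
After op 9 (swap(1, 0)): offset=1, physical=[A,k,h,b,f], logical=[k,h,b,f,A]
After op 10 (swap(3, 4)): offset=1, physical=[f,k,h,b,A], logical=[k,h,b,A,f]
After op 11 (replace(1, 'h')): offset=1, physical=[f,k,h,b,A], logical=[k,h,b,A,f]
After op 12 (replace(0, 'n')): offset=1, physical=[f,n,h,b,A], logical=[n,h,b,A,f]

Answer: n,h,b,A,f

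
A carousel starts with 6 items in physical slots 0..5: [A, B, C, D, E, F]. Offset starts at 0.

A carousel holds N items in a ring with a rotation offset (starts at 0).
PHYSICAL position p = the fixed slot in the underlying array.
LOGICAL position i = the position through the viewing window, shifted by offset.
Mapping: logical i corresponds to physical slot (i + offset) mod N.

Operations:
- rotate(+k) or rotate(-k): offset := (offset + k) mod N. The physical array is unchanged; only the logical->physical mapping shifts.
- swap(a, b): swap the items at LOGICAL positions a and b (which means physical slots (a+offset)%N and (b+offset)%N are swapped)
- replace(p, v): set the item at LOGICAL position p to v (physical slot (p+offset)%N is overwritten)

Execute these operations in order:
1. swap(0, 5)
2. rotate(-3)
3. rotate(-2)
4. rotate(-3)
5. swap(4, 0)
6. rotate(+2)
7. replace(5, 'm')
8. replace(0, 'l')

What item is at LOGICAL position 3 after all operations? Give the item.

After op 1 (swap(0, 5)): offset=0, physical=[F,B,C,D,E,A], logical=[F,B,C,D,E,A]
After op 2 (rotate(-3)): offset=3, physical=[F,B,C,D,E,A], logical=[D,E,A,F,B,C]
After op 3 (rotate(-2)): offset=1, physical=[F,B,C,D,E,A], logical=[B,C,D,E,A,F]
After op 4 (rotate(-3)): offset=4, physical=[F,B,C,D,E,A], logical=[E,A,F,B,C,D]
After op 5 (swap(4, 0)): offset=4, physical=[F,B,E,D,C,A], logical=[C,A,F,B,E,D]
After op 6 (rotate(+2)): offset=0, physical=[F,B,E,D,C,A], logical=[F,B,E,D,C,A]
After op 7 (replace(5, 'm')): offset=0, physical=[F,B,E,D,C,m], logical=[F,B,E,D,C,m]
After op 8 (replace(0, 'l')): offset=0, physical=[l,B,E,D,C,m], logical=[l,B,E,D,C,m]

Answer: D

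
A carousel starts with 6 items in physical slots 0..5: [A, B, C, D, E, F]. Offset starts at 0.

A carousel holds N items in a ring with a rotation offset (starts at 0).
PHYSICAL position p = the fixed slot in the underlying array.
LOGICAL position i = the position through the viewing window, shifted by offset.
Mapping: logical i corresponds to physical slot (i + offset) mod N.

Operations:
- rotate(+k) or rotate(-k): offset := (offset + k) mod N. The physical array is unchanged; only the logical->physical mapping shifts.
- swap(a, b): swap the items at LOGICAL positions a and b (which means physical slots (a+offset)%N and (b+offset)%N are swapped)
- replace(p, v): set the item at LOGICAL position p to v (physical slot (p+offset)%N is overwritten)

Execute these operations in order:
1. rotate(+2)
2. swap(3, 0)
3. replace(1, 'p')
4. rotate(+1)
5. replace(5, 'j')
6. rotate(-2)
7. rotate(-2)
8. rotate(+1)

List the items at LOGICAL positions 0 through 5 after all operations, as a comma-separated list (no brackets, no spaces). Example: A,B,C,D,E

Answer: A,B,j,p,E,C

Derivation:
After op 1 (rotate(+2)): offset=2, physical=[A,B,C,D,E,F], logical=[C,D,E,F,A,B]
After op 2 (swap(3, 0)): offset=2, physical=[A,B,F,D,E,C], logical=[F,D,E,C,A,B]
After op 3 (replace(1, 'p')): offset=2, physical=[A,B,F,p,E,C], logical=[F,p,E,C,A,B]
After op 4 (rotate(+1)): offset=3, physical=[A,B,F,p,E,C], logical=[p,E,C,A,B,F]
After op 5 (replace(5, 'j')): offset=3, physical=[A,B,j,p,E,C], logical=[p,E,C,A,B,j]
After op 6 (rotate(-2)): offset=1, physical=[A,B,j,p,E,C], logical=[B,j,p,E,C,A]
After op 7 (rotate(-2)): offset=5, physical=[A,B,j,p,E,C], logical=[C,A,B,j,p,E]
After op 8 (rotate(+1)): offset=0, physical=[A,B,j,p,E,C], logical=[A,B,j,p,E,C]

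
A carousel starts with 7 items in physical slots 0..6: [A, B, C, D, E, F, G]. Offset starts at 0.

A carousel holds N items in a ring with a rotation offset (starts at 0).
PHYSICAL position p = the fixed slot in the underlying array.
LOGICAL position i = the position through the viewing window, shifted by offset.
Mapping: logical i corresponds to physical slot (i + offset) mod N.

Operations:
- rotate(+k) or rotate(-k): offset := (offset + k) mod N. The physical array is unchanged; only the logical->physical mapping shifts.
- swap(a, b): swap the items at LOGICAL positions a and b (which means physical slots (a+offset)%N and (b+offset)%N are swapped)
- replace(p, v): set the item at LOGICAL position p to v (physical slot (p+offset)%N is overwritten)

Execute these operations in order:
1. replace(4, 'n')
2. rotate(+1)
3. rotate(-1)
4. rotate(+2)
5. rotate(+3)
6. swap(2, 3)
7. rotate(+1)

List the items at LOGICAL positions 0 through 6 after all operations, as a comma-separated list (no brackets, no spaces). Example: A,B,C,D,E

After op 1 (replace(4, 'n')): offset=0, physical=[A,B,C,D,n,F,G], logical=[A,B,C,D,n,F,G]
After op 2 (rotate(+1)): offset=1, physical=[A,B,C,D,n,F,G], logical=[B,C,D,n,F,G,A]
After op 3 (rotate(-1)): offset=0, physical=[A,B,C,D,n,F,G], logical=[A,B,C,D,n,F,G]
After op 4 (rotate(+2)): offset=2, physical=[A,B,C,D,n,F,G], logical=[C,D,n,F,G,A,B]
After op 5 (rotate(+3)): offset=5, physical=[A,B,C,D,n,F,G], logical=[F,G,A,B,C,D,n]
After op 6 (swap(2, 3)): offset=5, physical=[B,A,C,D,n,F,G], logical=[F,G,B,A,C,D,n]
After op 7 (rotate(+1)): offset=6, physical=[B,A,C,D,n,F,G], logical=[G,B,A,C,D,n,F]

Answer: G,B,A,C,D,n,F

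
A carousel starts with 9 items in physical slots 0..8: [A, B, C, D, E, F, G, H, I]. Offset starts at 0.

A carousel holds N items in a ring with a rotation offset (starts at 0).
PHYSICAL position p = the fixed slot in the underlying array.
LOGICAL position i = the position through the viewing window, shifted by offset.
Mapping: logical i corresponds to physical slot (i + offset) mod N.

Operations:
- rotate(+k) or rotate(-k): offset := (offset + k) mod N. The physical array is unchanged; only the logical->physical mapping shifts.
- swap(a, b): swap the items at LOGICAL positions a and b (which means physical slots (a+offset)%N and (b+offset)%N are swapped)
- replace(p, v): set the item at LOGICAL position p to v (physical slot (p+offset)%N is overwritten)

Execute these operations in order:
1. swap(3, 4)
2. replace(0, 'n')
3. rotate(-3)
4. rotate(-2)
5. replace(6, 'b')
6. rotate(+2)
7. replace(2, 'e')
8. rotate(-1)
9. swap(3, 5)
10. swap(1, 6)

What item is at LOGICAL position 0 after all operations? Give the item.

Answer: F

Derivation:
After op 1 (swap(3, 4)): offset=0, physical=[A,B,C,E,D,F,G,H,I], logical=[A,B,C,E,D,F,G,H,I]
After op 2 (replace(0, 'n')): offset=0, physical=[n,B,C,E,D,F,G,H,I], logical=[n,B,C,E,D,F,G,H,I]
After op 3 (rotate(-3)): offset=6, physical=[n,B,C,E,D,F,G,H,I], logical=[G,H,I,n,B,C,E,D,F]
After op 4 (rotate(-2)): offset=4, physical=[n,B,C,E,D,F,G,H,I], logical=[D,F,G,H,I,n,B,C,E]
After op 5 (replace(6, 'b')): offset=4, physical=[n,b,C,E,D,F,G,H,I], logical=[D,F,G,H,I,n,b,C,E]
After op 6 (rotate(+2)): offset=6, physical=[n,b,C,E,D,F,G,H,I], logical=[G,H,I,n,b,C,E,D,F]
After op 7 (replace(2, 'e')): offset=6, physical=[n,b,C,E,D,F,G,H,e], logical=[G,H,e,n,b,C,E,D,F]
After op 8 (rotate(-1)): offset=5, physical=[n,b,C,E,D,F,G,H,e], logical=[F,G,H,e,n,b,C,E,D]
After op 9 (swap(3, 5)): offset=5, physical=[n,e,C,E,D,F,G,H,b], logical=[F,G,H,b,n,e,C,E,D]
After op 10 (swap(1, 6)): offset=5, physical=[n,e,G,E,D,F,C,H,b], logical=[F,C,H,b,n,e,G,E,D]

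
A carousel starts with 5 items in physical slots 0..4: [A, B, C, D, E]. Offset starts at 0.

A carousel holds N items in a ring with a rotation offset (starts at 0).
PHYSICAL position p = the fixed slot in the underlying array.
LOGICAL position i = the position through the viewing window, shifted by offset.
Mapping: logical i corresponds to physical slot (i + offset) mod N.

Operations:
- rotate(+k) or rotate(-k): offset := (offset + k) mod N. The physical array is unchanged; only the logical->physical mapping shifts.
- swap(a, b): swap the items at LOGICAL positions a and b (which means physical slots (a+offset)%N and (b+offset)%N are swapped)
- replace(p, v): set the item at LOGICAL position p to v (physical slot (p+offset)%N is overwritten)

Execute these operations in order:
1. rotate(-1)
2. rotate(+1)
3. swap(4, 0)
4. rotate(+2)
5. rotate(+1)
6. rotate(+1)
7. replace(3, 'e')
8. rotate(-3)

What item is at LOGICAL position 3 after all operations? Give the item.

After op 1 (rotate(-1)): offset=4, physical=[A,B,C,D,E], logical=[E,A,B,C,D]
After op 2 (rotate(+1)): offset=0, physical=[A,B,C,D,E], logical=[A,B,C,D,E]
After op 3 (swap(4, 0)): offset=0, physical=[E,B,C,D,A], logical=[E,B,C,D,A]
After op 4 (rotate(+2)): offset=2, physical=[E,B,C,D,A], logical=[C,D,A,E,B]
After op 5 (rotate(+1)): offset=3, physical=[E,B,C,D,A], logical=[D,A,E,B,C]
After op 6 (rotate(+1)): offset=4, physical=[E,B,C,D,A], logical=[A,E,B,C,D]
After op 7 (replace(3, 'e')): offset=4, physical=[E,B,e,D,A], logical=[A,E,B,e,D]
After op 8 (rotate(-3)): offset=1, physical=[E,B,e,D,A], logical=[B,e,D,A,E]

Answer: A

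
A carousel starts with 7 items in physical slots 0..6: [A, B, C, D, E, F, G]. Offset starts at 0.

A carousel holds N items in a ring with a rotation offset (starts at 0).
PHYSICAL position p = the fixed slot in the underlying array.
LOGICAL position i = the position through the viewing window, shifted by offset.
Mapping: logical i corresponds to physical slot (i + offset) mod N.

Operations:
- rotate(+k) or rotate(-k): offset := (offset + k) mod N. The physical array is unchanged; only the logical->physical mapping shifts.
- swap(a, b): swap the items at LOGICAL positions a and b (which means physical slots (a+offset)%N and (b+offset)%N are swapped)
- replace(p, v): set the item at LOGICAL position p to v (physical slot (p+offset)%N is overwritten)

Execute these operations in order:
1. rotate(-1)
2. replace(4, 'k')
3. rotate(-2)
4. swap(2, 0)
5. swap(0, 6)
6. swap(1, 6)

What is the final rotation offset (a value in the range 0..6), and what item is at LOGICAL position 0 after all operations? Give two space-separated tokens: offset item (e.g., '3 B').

After op 1 (rotate(-1)): offset=6, physical=[A,B,C,D,E,F,G], logical=[G,A,B,C,D,E,F]
After op 2 (replace(4, 'k')): offset=6, physical=[A,B,C,k,E,F,G], logical=[G,A,B,C,k,E,F]
After op 3 (rotate(-2)): offset=4, physical=[A,B,C,k,E,F,G], logical=[E,F,G,A,B,C,k]
After op 4 (swap(2, 0)): offset=4, physical=[A,B,C,k,G,F,E], logical=[G,F,E,A,B,C,k]
After op 5 (swap(0, 6)): offset=4, physical=[A,B,C,G,k,F,E], logical=[k,F,E,A,B,C,G]
After op 6 (swap(1, 6)): offset=4, physical=[A,B,C,F,k,G,E], logical=[k,G,E,A,B,C,F]

Answer: 4 k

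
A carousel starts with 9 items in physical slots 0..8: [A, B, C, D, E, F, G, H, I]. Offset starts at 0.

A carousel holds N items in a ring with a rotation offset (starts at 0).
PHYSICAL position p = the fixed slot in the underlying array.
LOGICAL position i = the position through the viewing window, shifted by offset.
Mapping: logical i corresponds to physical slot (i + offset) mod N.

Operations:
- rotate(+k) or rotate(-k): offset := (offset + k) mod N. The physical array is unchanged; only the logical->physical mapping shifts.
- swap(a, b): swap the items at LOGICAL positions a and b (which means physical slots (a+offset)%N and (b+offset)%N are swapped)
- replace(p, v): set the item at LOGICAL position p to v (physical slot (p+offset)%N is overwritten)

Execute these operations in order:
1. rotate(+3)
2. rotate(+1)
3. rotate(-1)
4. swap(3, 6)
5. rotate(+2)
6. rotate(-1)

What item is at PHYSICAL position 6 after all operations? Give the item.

After op 1 (rotate(+3)): offset=3, physical=[A,B,C,D,E,F,G,H,I], logical=[D,E,F,G,H,I,A,B,C]
After op 2 (rotate(+1)): offset=4, physical=[A,B,C,D,E,F,G,H,I], logical=[E,F,G,H,I,A,B,C,D]
After op 3 (rotate(-1)): offset=3, physical=[A,B,C,D,E,F,G,H,I], logical=[D,E,F,G,H,I,A,B,C]
After op 4 (swap(3, 6)): offset=3, physical=[G,B,C,D,E,F,A,H,I], logical=[D,E,F,A,H,I,G,B,C]
After op 5 (rotate(+2)): offset=5, physical=[G,B,C,D,E,F,A,H,I], logical=[F,A,H,I,G,B,C,D,E]
After op 6 (rotate(-1)): offset=4, physical=[G,B,C,D,E,F,A,H,I], logical=[E,F,A,H,I,G,B,C,D]

Answer: A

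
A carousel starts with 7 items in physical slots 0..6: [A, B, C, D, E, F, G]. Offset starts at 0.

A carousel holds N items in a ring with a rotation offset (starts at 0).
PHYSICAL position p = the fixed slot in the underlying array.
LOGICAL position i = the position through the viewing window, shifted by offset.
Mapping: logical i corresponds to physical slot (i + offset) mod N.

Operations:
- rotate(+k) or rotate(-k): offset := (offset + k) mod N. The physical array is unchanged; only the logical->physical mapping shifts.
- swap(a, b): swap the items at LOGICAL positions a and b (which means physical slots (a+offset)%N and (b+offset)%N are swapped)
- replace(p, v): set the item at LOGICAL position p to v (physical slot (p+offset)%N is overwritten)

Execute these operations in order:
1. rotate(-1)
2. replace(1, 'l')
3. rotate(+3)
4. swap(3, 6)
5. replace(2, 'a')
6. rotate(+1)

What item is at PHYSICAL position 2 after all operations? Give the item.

After op 1 (rotate(-1)): offset=6, physical=[A,B,C,D,E,F,G], logical=[G,A,B,C,D,E,F]
After op 2 (replace(1, 'l')): offset=6, physical=[l,B,C,D,E,F,G], logical=[G,l,B,C,D,E,F]
After op 3 (rotate(+3)): offset=2, physical=[l,B,C,D,E,F,G], logical=[C,D,E,F,G,l,B]
After op 4 (swap(3, 6)): offset=2, physical=[l,F,C,D,E,B,G], logical=[C,D,E,B,G,l,F]
After op 5 (replace(2, 'a')): offset=2, physical=[l,F,C,D,a,B,G], logical=[C,D,a,B,G,l,F]
After op 6 (rotate(+1)): offset=3, physical=[l,F,C,D,a,B,G], logical=[D,a,B,G,l,F,C]

Answer: C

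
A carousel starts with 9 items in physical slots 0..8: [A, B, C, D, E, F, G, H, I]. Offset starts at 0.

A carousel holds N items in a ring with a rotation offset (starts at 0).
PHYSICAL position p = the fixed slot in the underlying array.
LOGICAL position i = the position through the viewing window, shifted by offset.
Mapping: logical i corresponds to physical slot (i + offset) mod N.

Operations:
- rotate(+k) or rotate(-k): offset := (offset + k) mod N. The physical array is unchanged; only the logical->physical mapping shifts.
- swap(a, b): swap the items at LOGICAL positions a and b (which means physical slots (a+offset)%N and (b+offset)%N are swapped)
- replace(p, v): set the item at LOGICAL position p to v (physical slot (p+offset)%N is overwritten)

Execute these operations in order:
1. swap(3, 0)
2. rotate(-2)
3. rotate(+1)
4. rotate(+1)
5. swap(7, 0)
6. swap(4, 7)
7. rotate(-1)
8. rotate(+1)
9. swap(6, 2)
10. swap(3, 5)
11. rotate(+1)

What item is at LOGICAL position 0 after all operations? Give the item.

Answer: B

Derivation:
After op 1 (swap(3, 0)): offset=0, physical=[D,B,C,A,E,F,G,H,I], logical=[D,B,C,A,E,F,G,H,I]
After op 2 (rotate(-2)): offset=7, physical=[D,B,C,A,E,F,G,H,I], logical=[H,I,D,B,C,A,E,F,G]
After op 3 (rotate(+1)): offset=8, physical=[D,B,C,A,E,F,G,H,I], logical=[I,D,B,C,A,E,F,G,H]
After op 4 (rotate(+1)): offset=0, physical=[D,B,C,A,E,F,G,H,I], logical=[D,B,C,A,E,F,G,H,I]
After op 5 (swap(7, 0)): offset=0, physical=[H,B,C,A,E,F,G,D,I], logical=[H,B,C,A,E,F,G,D,I]
After op 6 (swap(4, 7)): offset=0, physical=[H,B,C,A,D,F,G,E,I], logical=[H,B,C,A,D,F,G,E,I]
After op 7 (rotate(-1)): offset=8, physical=[H,B,C,A,D,F,G,E,I], logical=[I,H,B,C,A,D,F,G,E]
After op 8 (rotate(+1)): offset=0, physical=[H,B,C,A,D,F,G,E,I], logical=[H,B,C,A,D,F,G,E,I]
After op 9 (swap(6, 2)): offset=0, physical=[H,B,G,A,D,F,C,E,I], logical=[H,B,G,A,D,F,C,E,I]
After op 10 (swap(3, 5)): offset=0, physical=[H,B,G,F,D,A,C,E,I], logical=[H,B,G,F,D,A,C,E,I]
After op 11 (rotate(+1)): offset=1, physical=[H,B,G,F,D,A,C,E,I], logical=[B,G,F,D,A,C,E,I,H]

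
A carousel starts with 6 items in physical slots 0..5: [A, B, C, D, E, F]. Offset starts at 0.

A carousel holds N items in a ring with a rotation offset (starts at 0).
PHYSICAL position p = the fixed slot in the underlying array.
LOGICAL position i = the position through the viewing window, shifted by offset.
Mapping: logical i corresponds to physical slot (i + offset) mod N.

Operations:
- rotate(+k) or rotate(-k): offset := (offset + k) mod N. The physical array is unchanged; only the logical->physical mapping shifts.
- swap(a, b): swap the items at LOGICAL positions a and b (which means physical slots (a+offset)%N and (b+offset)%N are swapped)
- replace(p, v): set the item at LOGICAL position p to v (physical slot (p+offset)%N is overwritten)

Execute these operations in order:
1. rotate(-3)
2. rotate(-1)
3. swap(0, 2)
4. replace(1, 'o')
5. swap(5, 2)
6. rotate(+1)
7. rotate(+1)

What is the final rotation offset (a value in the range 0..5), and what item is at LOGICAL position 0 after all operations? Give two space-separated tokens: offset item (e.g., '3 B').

Answer: 4 B

Derivation:
After op 1 (rotate(-3)): offset=3, physical=[A,B,C,D,E,F], logical=[D,E,F,A,B,C]
After op 2 (rotate(-1)): offset=2, physical=[A,B,C,D,E,F], logical=[C,D,E,F,A,B]
After op 3 (swap(0, 2)): offset=2, physical=[A,B,E,D,C,F], logical=[E,D,C,F,A,B]
After op 4 (replace(1, 'o')): offset=2, physical=[A,B,E,o,C,F], logical=[E,o,C,F,A,B]
After op 5 (swap(5, 2)): offset=2, physical=[A,C,E,o,B,F], logical=[E,o,B,F,A,C]
After op 6 (rotate(+1)): offset=3, physical=[A,C,E,o,B,F], logical=[o,B,F,A,C,E]
After op 7 (rotate(+1)): offset=4, physical=[A,C,E,o,B,F], logical=[B,F,A,C,E,o]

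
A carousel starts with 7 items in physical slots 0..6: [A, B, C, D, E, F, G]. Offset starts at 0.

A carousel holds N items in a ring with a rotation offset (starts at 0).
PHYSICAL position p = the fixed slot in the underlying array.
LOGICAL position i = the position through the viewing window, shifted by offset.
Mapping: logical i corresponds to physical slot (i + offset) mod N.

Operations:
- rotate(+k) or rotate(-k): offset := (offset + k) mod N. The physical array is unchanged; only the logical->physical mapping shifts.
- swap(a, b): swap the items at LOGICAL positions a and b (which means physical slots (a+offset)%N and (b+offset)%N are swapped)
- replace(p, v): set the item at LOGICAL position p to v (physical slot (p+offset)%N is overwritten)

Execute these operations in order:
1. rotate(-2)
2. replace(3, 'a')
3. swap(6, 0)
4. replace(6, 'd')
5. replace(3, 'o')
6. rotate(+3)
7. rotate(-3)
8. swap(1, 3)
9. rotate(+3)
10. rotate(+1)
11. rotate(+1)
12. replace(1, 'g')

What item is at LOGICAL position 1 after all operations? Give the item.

Answer: g

Derivation:
After op 1 (rotate(-2)): offset=5, physical=[A,B,C,D,E,F,G], logical=[F,G,A,B,C,D,E]
After op 2 (replace(3, 'a')): offset=5, physical=[A,a,C,D,E,F,G], logical=[F,G,A,a,C,D,E]
After op 3 (swap(6, 0)): offset=5, physical=[A,a,C,D,F,E,G], logical=[E,G,A,a,C,D,F]
After op 4 (replace(6, 'd')): offset=5, physical=[A,a,C,D,d,E,G], logical=[E,G,A,a,C,D,d]
After op 5 (replace(3, 'o')): offset=5, physical=[A,o,C,D,d,E,G], logical=[E,G,A,o,C,D,d]
After op 6 (rotate(+3)): offset=1, physical=[A,o,C,D,d,E,G], logical=[o,C,D,d,E,G,A]
After op 7 (rotate(-3)): offset=5, physical=[A,o,C,D,d,E,G], logical=[E,G,A,o,C,D,d]
After op 8 (swap(1, 3)): offset=5, physical=[A,G,C,D,d,E,o], logical=[E,o,A,G,C,D,d]
After op 9 (rotate(+3)): offset=1, physical=[A,G,C,D,d,E,o], logical=[G,C,D,d,E,o,A]
After op 10 (rotate(+1)): offset=2, physical=[A,G,C,D,d,E,o], logical=[C,D,d,E,o,A,G]
After op 11 (rotate(+1)): offset=3, physical=[A,G,C,D,d,E,o], logical=[D,d,E,o,A,G,C]
After op 12 (replace(1, 'g')): offset=3, physical=[A,G,C,D,g,E,o], logical=[D,g,E,o,A,G,C]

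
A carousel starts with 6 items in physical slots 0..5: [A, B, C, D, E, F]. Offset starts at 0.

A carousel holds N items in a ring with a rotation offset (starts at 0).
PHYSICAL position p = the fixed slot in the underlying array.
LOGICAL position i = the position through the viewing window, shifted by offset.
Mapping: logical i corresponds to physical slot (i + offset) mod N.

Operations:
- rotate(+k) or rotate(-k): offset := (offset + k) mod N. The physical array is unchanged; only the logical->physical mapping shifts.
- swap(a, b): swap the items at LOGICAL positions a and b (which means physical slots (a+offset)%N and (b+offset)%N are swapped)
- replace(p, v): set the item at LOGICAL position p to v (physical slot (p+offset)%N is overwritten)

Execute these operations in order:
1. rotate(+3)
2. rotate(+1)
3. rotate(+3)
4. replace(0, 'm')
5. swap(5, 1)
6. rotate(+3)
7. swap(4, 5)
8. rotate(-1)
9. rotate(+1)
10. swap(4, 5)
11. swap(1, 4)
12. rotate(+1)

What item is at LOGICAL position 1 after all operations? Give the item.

Answer: C

Derivation:
After op 1 (rotate(+3)): offset=3, physical=[A,B,C,D,E,F], logical=[D,E,F,A,B,C]
After op 2 (rotate(+1)): offset=4, physical=[A,B,C,D,E,F], logical=[E,F,A,B,C,D]
After op 3 (rotate(+3)): offset=1, physical=[A,B,C,D,E,F], logical=[B,C,D,E,F,A]
After op 4 (replace(0, 'm')): offset=1, physical=[A,m,C,D,E,F], logical=[m,C,D,E,F,A]
After op 5 (swap(5, 1)): offset=1, physical=[C,m,A,D,E,F], logical=[m,A,D,E,F,C]
After op 6 (rotate(+3)): offset=4, physical=[C,m,A,D,E,F], logical=[E,F,C,m,A,D]
After op 7 (swap(4, 5)): offset=4, physical=[C,m,D,A,E,F], logical=[E,F,C,m,D,A]
After op 8 (rotate(-1)): offset=3, physical=[C,m,D,A,E,F], logical=[A,E,F,C,m,D]
After op 9 (rotate(+1)): offset=4, physical=[C,m,D,A,E,F], logical=[E,F,C,m,D,A]
After op 10 (swap(4, 5)): offset=4, physical=[C,m,A,D,E,F], logical=[E,F,C,m,A,D]
After op 11 (swap(1, 4)): offset=4, physical=[C,m,F,D,E,A], logical=[E,A,C,m,F,D]
After op 12 (rotate(+1)): offset=5, physical=[C,m,F,D,E,A], logical=[A,C,m,F,D,E]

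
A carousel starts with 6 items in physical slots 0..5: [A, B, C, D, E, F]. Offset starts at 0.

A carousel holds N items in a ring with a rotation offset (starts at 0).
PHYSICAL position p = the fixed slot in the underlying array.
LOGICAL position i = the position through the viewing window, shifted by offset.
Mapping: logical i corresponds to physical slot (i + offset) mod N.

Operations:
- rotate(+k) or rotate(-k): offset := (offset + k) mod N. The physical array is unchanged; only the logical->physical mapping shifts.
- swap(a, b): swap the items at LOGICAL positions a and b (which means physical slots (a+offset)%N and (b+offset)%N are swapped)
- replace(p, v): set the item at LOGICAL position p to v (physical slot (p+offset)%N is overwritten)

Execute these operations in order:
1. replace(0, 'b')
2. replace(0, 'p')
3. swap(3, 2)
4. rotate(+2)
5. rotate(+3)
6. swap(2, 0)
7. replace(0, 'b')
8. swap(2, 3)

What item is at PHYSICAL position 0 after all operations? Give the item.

After op 1 (replace(0, 'b')): offset=0, physical=[b,B,C,D,E,F], logical=[b,B,C,D,E,F]
After op 2 (replace(0, 'p')): offset=0, physical=[p,B,C,D,E,F], logical=[p,B,C,D,E,F]
After op 3 (swap(3, 2)): offset=0, physical=[p,B,D,C,E,F], logical=[p,B,D,C,E,F]
After op 4 (rotate(+2)): offset=2, physical=[p,B,D,C,E,F], logical=[D,C,E,F,p,B]
After op 5 (rotate(+3)): offset=5, physical=[p,B,D,C,E,F], logical=[F,p,B,D,C,E]
After op 6 (swap(2, 0)): offset=5, physical=[p,F,D,C,E,B], logical=[B,p,F,D,C,E]
After op 7 (replace(0, 'b')): offset=5, physical=[p,F,D,C,E,b], logical=[b,p,F,D,C,E]
After op 8 (swap(2, 3)): offset=5, physical=[p,D,F,C,E,b], logical=[b,p,D,F,C,E]

Answer: p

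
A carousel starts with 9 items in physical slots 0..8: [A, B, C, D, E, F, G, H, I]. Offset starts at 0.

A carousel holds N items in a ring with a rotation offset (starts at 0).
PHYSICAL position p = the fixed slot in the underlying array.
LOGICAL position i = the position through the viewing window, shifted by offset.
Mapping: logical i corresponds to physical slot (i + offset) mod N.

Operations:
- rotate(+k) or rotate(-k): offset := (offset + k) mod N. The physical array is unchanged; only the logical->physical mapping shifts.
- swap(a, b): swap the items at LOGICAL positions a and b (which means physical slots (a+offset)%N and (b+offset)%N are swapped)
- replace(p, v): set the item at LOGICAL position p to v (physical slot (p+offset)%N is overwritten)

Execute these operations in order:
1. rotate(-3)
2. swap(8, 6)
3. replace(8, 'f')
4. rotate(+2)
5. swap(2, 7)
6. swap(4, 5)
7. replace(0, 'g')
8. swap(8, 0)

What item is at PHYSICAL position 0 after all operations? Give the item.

After op 1 (rotate(-3)): offset=6, physical=[A,B,C,D,E,F,G,H,I], logical=[G,H,I,A,B,C,D,E,F]
After op 2 (swap(8, 6)): offset=6, physical=[A,B,C,F,E,D,G,H,I], logical=[G,H,I,A,B,C,F,E,D]
After op 3 (replace(8, 'f')): offset=6, physical=[A,B,C,F,E,f,G,H,I], logical=[G,H,I,A,B,C,F,E,f]
After op 4 (rotate(+2)): offset=8, physical=[A,B,C,F,E,f,G,H,I], logical=[I,A,B,C,F,E,f,G,H]
After op 5 (swap(2, 7)): offset=8, physical=[A,G,C,F,E,f,B,H,I], logical=[I,A,G,C,F,E,f,B,H]
After op 6 (swap(4, 5)): offset=8, physical=[A,G,C,E,F,f,B,H,I], logical=[I,A,G,C,E,F,f,B,H]
After op 7 (replace(0, 'g')): offset=8, physical=[A,G,C,E,F,f,B,H,g], logical=[g,A,G,C,E,F,f,B,H]
After op 8 (swap(8, 0)): offset=8, physical=[A,G,C,E,F,f,B,g,H], logical=[H,A,G,C,E,F,f,B,g]

Answer: A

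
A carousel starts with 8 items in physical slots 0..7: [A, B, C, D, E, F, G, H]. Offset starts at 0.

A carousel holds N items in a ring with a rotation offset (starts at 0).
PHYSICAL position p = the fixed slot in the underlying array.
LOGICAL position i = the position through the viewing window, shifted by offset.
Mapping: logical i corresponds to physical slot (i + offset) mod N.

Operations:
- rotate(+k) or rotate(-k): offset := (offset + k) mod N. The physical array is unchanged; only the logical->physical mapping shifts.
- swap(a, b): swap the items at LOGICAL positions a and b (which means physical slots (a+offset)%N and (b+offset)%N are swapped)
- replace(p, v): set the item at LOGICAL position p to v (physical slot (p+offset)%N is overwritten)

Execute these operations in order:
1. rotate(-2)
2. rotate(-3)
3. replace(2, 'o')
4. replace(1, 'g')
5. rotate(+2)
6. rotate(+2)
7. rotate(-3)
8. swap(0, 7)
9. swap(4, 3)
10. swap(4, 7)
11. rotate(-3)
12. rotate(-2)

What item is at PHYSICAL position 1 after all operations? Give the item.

Answer: B

Derivation:
After op 1 (rotate(-2)): offset=6, physical=[A,B,C,D,E,F,G,H], logical=[G,H,A,B,C,D,E,F]
After op 2 (rotate(-3)): offset=3, physical=[A,B,C,D,E,F,G,H], logical=[D,E,F,G,H,A,B,C]
After op 3 (replace(2, 'o')): offset=3, physical=[A,B,C,D,E,o,G,H], logical=[D,E,o,G,H,A,B,C]
After op 4 (replace(1, 'g')): offset=3, physical=[A,B,C,D,g,o,G,H], logical=[D,g,o,G,H,A,B,C]
After op 5 (rotate(+2)): offset=5, physical=[A,B,C,D,g,o,G,H], logical=[o,G,H,A,B,C,D,g]
After op 6 (rotate(+2)): offset=7, physical=[A,B,C,D,g,o,G,H], logical=[H,A,B,C,D,g,o,G]
After op 7 (rotate(-3)): offset=4, physical=[A,B,C,D,g,o,G,H], logical=[g,o,G,H,A,B,C,D]
After op 8 (swap(0, 7)): offset=4, physical=[A,B,C,g,D,o,G,H], logical=[D,o,G,H,A,B,C,g]
After op 9 (swap(4, 3)): offset=4, physical=[H,B,C,g,D,o,G,A], logical=[D,o,G,A,H,B,C,g]
After op 10 (swap(4, 7)): offset=4, physical=[g,B,C,H,D,o,G,A], logical=[D,o,G,A,g,B,C,H]
After op 11 (rotate(-3)): offset=1, physical=[g,B,C,H,D,o,G,A], logical=[B,C,H,D,o,G,A,g]
After op 12 (rotate(-2)): offset=7, physical=[g,B,C,H,D,o,G,A], logical=[A,g,B,C,H,D,o,G]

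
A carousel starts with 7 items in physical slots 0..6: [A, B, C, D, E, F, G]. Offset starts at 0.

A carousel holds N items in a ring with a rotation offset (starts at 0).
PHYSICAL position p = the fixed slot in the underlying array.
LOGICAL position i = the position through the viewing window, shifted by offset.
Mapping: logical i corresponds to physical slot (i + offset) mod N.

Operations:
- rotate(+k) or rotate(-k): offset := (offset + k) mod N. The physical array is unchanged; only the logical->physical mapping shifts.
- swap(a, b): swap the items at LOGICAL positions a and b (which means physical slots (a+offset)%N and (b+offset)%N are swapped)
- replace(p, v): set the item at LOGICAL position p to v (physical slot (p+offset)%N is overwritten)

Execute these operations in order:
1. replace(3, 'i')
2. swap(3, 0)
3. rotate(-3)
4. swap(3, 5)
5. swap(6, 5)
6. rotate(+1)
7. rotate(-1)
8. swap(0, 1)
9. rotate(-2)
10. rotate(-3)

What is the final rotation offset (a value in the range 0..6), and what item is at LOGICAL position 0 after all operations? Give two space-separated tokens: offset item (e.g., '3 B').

Answer: 6 G

Derivation:
After op 1 (replace(3, 'i')): offset=0, physical=[A,B,C,i,E,F,G], logical=[A,B,C,i,E,F,G]
After op 2 (swap(3, 0)): offset=0, physical=[i,B,C,A,E,F,G], logical=[i,B,C,A,E,F,G]
After op 3 (rotate(-3)): offset=4, physical=[i,B,C,A,E,F,G], logical=[E,F,G,i,B,C,A]
After op 4 (swap(3, 5)): offset=4, physical=[C,B,i,A,E,F,G], logical=[E,F,G,C,B,i,A]
After op 5 (swap(6, 5)): offset=4, physical=[C,B,A,i,E,F,G], logical=[E,F,G,C,B,A,i]
After op 6 (rotate(+1)): offset=5, physical=[C,B,A,i,E,F,G], logical=[F,G,C,B,A,i,E]
After op 7 (rotate(-1)): offset=4, physical=[C,B,A,i,E,F,G], logical=[E,F,G,C,B,A,i]
After op 8 (swap(0, 1)): offset=4, physical=[C,B,A,i,F,E,G], logical=[F,E,G,C,B,A,i]
After op 9 (rotate(-2)): offset=2, physical=[C,B,A,i,F,E,G], logical=[A,i,F,E,G,C,B]
After op 10 (rotate(-3)): offset=6, physical=[C,B,A,i,F,E,G], logical=[G,C,B,A,i,F,E]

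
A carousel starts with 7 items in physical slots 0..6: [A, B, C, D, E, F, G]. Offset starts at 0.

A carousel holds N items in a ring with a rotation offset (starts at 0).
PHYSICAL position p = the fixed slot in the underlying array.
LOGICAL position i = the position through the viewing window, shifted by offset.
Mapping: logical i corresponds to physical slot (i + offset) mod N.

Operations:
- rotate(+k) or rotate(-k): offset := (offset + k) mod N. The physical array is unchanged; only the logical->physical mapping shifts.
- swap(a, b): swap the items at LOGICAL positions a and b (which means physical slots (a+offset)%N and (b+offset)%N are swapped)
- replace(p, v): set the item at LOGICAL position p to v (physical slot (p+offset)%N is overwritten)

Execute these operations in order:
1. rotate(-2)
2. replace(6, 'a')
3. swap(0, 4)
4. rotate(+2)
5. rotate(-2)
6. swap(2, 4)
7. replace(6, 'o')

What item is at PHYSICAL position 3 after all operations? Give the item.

After op 1 (rotate(-2)): offset=5, physical=[A,B,C,D,E,F,G], logical=[F,G,A,B,C,D,E]
After op 2 (replace(6, 'a')): offset=5, physical=[A,B,C,D,a,F,G], logical=[F,G,A,B,C,D,a]
After op 3 (swap(0, 4)): offset=5, physical=[A,B,F,D,a,C,G], logical=[C,G,A,B,F,D,a]
After op 4 (rotate(+2)): offset=0, physical=[A,B,F,D,a,C,G], logical=[A,B,F,D,a,C,G]
After op 5 (rotate(-2)): offset=5, physical=[A,B,F,D,a,C,G], logical=[C,G,A,B,F,D,a]
After op 6 (swap(2, 4)): offset=5, physical=[F,B,A,D,a,C,G], logical=[C,G,F,B,A,D,a]
After op 7 (replace(6, 'o')): offset=5, physical=[F,B,A,D,o,C,G], logical=[C,G,F,B,A,D,o]

Answer: D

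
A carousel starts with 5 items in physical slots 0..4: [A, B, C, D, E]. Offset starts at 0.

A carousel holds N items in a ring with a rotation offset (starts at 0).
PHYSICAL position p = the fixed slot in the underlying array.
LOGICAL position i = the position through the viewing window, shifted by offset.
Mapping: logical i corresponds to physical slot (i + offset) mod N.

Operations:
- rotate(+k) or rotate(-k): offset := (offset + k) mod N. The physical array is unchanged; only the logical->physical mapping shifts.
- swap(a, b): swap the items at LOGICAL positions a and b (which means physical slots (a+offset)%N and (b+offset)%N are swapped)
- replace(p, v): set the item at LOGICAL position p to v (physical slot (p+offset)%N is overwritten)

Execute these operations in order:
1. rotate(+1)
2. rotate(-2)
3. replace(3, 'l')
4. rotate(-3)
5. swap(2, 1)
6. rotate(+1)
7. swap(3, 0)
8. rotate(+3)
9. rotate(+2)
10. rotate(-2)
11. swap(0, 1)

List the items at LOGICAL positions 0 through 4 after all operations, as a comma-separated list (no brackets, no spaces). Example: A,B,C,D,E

After op 1 (rotate(+1)): offset=1, physical=[A,B,C,D,E], logical=[B,C,D,E,A]
After op 2 (rotate(-2)): offset=4, physical=[A,B,C,D,E], logical=[E,A,B,C,D]
After op 3 (replace(3, 'l')): offset=4, physical=[A,B,l,D,E], logical=[E,A,B,l,D]
After op 4 (rotate(-3)): offset=1, physical=[A,B,l,D,E], logical=[B,l,D,E,A]
After op 5 (swap(2, 1)): offset=1, physical=[A,B,D,l,E], logical=[B,D,l,E,A]
After op 6 (rotate(+1)): offset=2, physical=[A,B,D,l,E], logical=[D,l,E,A,B]
After op 7 (swap(3, 0)): offset=2, physical=[D,B,A,l,E], logical=[A,l,E,D,B]
After op 8 (rotate(+3)): offset=0, physical=[D,B,A,l,E], logical=[D,B,A,l,E]
After op 9 (rotate(+2)): offset=2, physical=[D,B,A,l,E], logical=[A,l,E,D,B]
After op 10 (rotate(-2)): offset=0, physical=[D,B,A,l,E], logical=[D,B,A,l,E]
After op 11 (swap(0, 1)): offset=0, physical=[B,D,A,l,E], logical=[B,D,A,l,E]

Answer: B,D,A,l,E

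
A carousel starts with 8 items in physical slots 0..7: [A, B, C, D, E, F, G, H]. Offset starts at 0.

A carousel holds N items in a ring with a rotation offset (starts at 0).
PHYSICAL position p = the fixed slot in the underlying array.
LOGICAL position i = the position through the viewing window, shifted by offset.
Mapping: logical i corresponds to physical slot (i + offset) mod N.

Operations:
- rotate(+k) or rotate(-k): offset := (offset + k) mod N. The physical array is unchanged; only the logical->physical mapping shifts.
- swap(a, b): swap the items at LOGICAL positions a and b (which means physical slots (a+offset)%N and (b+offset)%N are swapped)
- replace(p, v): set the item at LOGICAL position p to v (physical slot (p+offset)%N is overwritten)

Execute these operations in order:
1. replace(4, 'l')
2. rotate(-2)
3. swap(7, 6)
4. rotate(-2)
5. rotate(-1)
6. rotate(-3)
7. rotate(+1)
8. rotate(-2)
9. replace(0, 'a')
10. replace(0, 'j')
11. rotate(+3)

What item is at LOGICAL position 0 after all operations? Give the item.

Answer: C

Derivation:
After op 1 (replace(4, 'l')): offset=0, physical=[A,B,C,D,l,F,G,H], logical=[A,B,C,D,l,F,G,H]
After op 2 (rotate(-2)): offset=6, physical=[A,B,C,D,l,F,G,H], logical=[G,H,A,B,C,D,l,F]
After op 3 (swap(7, 6)): offset=6, physical=[A,B,C,D,F,l,G,H], logical=[G,H,A,B,C,D,F,l]
After op 4 (rotate(-2)): offset=4, physical=[A,B,C,D,F,l,G,H], logical=[F,l,G,H,A,B,C,D]
After op 5 (rotate(-1)): offset=3, physical=[A,B,C,D,F,l,G,H], logical=[D,F,l,G,H,A,B,C]
After op 6 (rotate(-3)): offset=0, physical=[A,B,C,D,F,l,G,H], logical=[A,B,C,D,F,l,G,H]
After op 7 (rotate(+1)): offset=1, physical=[A,B,C,D,F,l,G,H], logical=[B,C,D,F,l,G,H,A]
After op 8 (rotate(-2)): offset=7, physical=[A,B,C,D,F,l,G,H], logical=[H,A,B,C,D,F,l,G]
After op 9 (replace(0, 'a')): offset=7, physical=[A,B,C,D,F,l,G,a], logical=[a,A,B,C,D,F,l,G]
After op 10 (replace(0, 'j')): offset=7, physical=[A,B,C,D,F,l,G,j], logical=[j,A,B,C,D,F,l,G]
After op 11 (rotate(+3)): offset=2, physical=[A,B,C,D,F,l,G,j], logical=[C,D,F,l,G,j,A,B]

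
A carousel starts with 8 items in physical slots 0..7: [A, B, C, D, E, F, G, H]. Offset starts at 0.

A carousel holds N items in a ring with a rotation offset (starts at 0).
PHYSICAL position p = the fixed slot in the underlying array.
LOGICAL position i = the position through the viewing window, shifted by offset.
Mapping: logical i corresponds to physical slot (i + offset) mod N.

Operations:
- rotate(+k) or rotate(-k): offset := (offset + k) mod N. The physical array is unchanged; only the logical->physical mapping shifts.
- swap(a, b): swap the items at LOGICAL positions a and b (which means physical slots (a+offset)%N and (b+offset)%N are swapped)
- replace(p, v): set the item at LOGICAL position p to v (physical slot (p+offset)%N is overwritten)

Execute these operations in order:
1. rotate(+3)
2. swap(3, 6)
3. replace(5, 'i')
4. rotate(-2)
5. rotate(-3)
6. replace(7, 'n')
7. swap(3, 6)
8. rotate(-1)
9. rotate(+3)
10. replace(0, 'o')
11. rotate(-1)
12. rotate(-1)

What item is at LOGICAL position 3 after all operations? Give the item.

Answer: E

Derivation:
After op 1 (rotate(+3)): offset=3, physical=[A,B,C,D,E,F,G,H], logical=[D,E,F,G,H,A,B,C]
After op 2 (swap(3, 6)): offset=3, physical=[A,G,C,D,E,F,B,H], logical=[D,E,F,B,H,A,G,C]
After op 3 (replace(5, 'i')): offset=3, physical=[i,G,C,D,E,F,B,H], logical=[D,E,F,B,H,i,G,C]
After op 4 (rotate(-2)): offset=1, physical=[i,G,C,D,E,F,B,H], logical=[G,C,D,E,F,B,H,i]
After op 5 (rotate(-3)): offset=6, physical=[i,G,C,D,E,F,B,H], logical=[B,H,i,G,C,D,E,F]
After op 6 (replace(7, 'n')): offset=6, physical=[i,G,C,D,E,n,B,H], logical=[B,H,i,G,C,D,E,n]
After op 7 (swap(3, 6)): offset=6, physical=[i,E,C,D,G,n,B,H], logical=[B,H,i,E,C,D,G,n]
After op 8 (rotate(-1)): offset=5, physical=[i,E,C,D,G,n,B,H], logical=[n,B,H,i,E,C,D,G]
After op 9 (rotate(+3)): offset=0, physical=[i,E,C,D,G,n,B,H], logical=[i,E,C,D,G,n,B,H]
After op 10 (replace(0, 'o')): offset=0, physical=[o,E,C,D,G,n,B,H], logical=[o,E,C,D,G,n,B,H]
After op 11 (rotate(-1)): offset=7, physical=[o,E,C,D,G,n,B,H], logical=[H,o,E,C,D,G,n,B]
After op 12 (rotate(-1)): offset=6, physical=[o,E,C,D,G,n,B,H], logical=[B,H,o,E,C,D,G,n]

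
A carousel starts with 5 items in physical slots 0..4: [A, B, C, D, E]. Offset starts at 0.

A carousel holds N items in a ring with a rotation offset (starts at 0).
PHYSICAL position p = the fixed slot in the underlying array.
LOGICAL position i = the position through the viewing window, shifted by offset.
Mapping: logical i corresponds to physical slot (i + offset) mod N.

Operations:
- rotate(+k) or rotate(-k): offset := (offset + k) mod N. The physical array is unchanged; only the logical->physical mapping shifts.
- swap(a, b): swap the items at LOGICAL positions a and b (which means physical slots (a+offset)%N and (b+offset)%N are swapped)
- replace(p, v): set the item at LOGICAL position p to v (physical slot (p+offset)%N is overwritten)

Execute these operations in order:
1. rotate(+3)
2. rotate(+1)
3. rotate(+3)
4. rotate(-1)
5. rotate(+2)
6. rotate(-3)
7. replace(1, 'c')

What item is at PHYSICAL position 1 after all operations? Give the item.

After op 1 (rotate(+3)): offset=3, physical=[A,B,C,D,E], logical=[D,E,A,B,C]
After op 2 (rotate(+1)): offset=4, physical=[A,B,C,D,E], logical=[E,A,B,C,D]
After op 3 (rotate(+3)): offset=2, physical=[A,B,C,D,E], logical=[C,D,E,A,B]
After op 4 (rotate(-1)): offset=1, physical=[A,B,C,D,E], logical=[B,C,D,E,A]
After op 5 (rotate(+2)): offset=3, physical=[A,B,C,D,E], logical=[D,E,A,B,C]
After op 6 (rotate(-3)): offset=0, physical=[A,B,C,D,E], logical=[A,B,C,D,E]
After op 7 (replace(1, 'c')): offset=0, physical=[A,c,C,D,E], logical=[A,c,C,D,E]

Answer: c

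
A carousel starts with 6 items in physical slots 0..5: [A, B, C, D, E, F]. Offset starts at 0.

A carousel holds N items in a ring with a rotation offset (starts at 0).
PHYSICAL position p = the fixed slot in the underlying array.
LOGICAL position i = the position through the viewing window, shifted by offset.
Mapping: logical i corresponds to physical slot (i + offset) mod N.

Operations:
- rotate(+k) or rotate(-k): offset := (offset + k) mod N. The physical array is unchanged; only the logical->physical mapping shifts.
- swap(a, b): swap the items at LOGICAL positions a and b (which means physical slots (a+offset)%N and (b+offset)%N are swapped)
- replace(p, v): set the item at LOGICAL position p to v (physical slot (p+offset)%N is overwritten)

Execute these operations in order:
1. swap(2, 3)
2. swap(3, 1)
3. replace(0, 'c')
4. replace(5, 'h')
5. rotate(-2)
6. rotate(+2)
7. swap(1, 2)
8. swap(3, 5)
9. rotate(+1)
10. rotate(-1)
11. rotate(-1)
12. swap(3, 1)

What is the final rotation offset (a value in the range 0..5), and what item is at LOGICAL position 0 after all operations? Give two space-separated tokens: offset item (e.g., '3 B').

After op 1 (swap(2, 3)): offset=0, physical=[A,B,D,C,E,F], logical=[A,B,D,C,E,F]
After op 2 (swap(3, 1)): offset=0, physical=[A,C,D,B,E,F], logical=[A,C,D,B,E,F]
After op 3 (replace(0, 'c')): offset=0, physical=[c,C,D,B,E,F], logical=[c,C,D,B,E,F]
After op 4 (replace(5, 'h')): offset=0, physical=[c,C,D,B,E,h], logical=[c,C,D,B,E,h]
After op 5 (rotate(-2)): offset=4, physical=[c,C,D,B,E,h], logical=[E,h,c,C,D,B]
After op 6 (rotate(+2)): offset=0, physical=[c,C,D,B,E,h], logical=[c,C,D,B,E,h]
After op 7 (swap(1, 2)): offset=0, physical=[c,D,C,B,E,h], logical=[c,D,C,B,E,h]
After op 8 (swap(3, 5)): offset=0, physical=[c,D,C,h,E,B], logical=[c,D,C,h,E,B]
After op 9 (rotate(+1)): offset=1, physical=[c,D,C,h,E,B], logical=[D,C,h,E,B,c]
After op 10 (rotate(-1)): offset=0, physical=[c,D,C,h,E,B], logical=[c,D,C,h,E,B]
After op 11 (rotate(-1)): offset=5, physical=[c,D,C,h,E,B], logical=[B,c,D,C,h,E]
After op 12 (swap(3, 1)): offset=5, physical=[C,D,c,h,E,B], logical=[B,C,D,c,h,E]

Answer: 5 B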